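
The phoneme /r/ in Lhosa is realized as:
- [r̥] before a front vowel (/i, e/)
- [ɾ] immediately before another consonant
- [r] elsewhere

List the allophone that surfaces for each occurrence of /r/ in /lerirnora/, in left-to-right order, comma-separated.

[r̥], [ɾ], [r]

Occurrence 1 (position 3): before a front vowel (/i, e/) → [r̥].
Occurrence 2 (position 5): immediately before another consonant → [ɾ].
Occurrence 3 (position 8): no conditioning environment matches → elsewhere allophone [r].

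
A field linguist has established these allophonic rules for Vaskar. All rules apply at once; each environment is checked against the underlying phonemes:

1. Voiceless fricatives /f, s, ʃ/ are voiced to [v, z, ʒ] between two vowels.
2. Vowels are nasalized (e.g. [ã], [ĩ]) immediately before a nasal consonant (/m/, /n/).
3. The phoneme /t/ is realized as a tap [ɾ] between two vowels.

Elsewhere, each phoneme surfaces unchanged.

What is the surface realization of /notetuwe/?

[noɾeɾuwe]

/n/ (word-initial): no rule targets it → [n].
/o/ — between /n/ and /t/; rule 2 does not apply here → [o].
/t/ meets the environment for rule 3 (between two vowels) → [ɾ].
/e/ (between /t/ and /t/): rule 2 targets it, but not before a nasal consonant → unchanged [e].
/t/ — between /e/ and /u/, between two vowels — surfaces as [ɾ] (rule 3).
/u/ (between /t/ and /w/): rule 2 targets it, but not before a nasal consonant → unchanged [u].
/w/ — not in any rule's target class → [w].
/e/ — word-final; rule 2 does not apply here → [e].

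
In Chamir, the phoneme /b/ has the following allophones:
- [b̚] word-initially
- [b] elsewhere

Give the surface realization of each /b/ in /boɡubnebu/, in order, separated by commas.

Occurrence 1 (position 1): word-initially → [b̚].
Occurrence 2 (position 5): no conditioning environment matches → elsewhere allophone [b].
Occurrence 3 (position 8): no conditioning environment matches → elsewhere allophone [b].

[b̚], [b], [b]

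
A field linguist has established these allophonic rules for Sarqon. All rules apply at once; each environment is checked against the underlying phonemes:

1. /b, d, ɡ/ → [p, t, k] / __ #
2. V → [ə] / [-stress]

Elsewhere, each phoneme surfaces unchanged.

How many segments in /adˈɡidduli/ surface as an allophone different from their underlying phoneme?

Segments that undergo a rule: /a/ → [ə] (rule 2); /u/ → [ə] (rule 2); /i/ → [ə] (rule 2).
All other segments surface unchanged.

3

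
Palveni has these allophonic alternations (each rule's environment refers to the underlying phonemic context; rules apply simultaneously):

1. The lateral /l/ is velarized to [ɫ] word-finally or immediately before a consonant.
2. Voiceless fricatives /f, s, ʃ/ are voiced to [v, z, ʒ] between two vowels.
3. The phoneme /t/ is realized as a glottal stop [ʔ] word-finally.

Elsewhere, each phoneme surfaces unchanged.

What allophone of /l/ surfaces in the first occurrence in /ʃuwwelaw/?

[l]

/l/ (between /e/ and /a/) is in the target of rule 1 but the environment (word-finally or immediately before a consonant) is not met → [l].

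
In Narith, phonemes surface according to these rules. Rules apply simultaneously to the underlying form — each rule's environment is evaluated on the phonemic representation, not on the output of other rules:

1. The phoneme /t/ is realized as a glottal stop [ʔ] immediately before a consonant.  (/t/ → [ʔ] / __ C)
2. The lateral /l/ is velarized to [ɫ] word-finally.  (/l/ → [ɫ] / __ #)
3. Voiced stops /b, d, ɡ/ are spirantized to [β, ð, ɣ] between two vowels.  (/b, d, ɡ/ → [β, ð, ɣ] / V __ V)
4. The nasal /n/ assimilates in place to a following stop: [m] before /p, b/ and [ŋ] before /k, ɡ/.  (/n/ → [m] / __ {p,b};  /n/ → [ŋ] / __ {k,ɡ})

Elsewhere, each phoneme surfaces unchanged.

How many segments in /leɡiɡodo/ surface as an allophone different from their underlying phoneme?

3

Segments that undergo a rule: /ɡ/ → [ɣ] (rule 3); /ɡ/ → [ɣ] (rule 3); /d/ → [ð] (rule 3).
All other segments surface unchanged.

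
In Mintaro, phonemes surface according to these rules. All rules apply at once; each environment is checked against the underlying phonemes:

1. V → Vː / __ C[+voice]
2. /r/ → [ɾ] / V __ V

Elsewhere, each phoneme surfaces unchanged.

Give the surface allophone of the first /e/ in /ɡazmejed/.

/e/ (between /m/ and /j/): before a voiced consonant, so rule 1 applies → [eː].

[eː]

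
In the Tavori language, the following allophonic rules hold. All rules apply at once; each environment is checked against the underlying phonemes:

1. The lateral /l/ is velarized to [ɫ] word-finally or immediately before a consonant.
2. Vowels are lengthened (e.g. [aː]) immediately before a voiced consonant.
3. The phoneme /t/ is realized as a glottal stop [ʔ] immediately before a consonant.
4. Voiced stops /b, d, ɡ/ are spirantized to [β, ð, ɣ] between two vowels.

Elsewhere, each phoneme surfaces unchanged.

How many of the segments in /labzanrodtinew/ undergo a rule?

5

Segments that undergo a rule: /a/ → [aː] (rule 2); /a/ → [aː] (rule 2); /o/ → [oː] (rule 2); /i/ → [iː] (rule 2); /e/ → [eː] (rule 2).
All other segments surface unchanged.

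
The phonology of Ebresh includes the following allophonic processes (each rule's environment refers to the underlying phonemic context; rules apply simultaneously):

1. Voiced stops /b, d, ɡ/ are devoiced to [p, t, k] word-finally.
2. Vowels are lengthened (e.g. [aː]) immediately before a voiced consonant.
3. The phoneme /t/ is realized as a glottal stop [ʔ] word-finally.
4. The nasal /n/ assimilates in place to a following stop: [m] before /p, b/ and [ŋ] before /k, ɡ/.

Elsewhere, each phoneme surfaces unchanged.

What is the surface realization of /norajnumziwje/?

[noːraːjnuːmziːwje]

/n/ (word-initial) is in the target of rule 4 but the environment (before a labial or velar stop) is not met → [n].
/o/ meets the environment for rule 2 (before a voiced consonant) → [oː].
/r/ — not in any rule's target class → [r].
/a/ (between /r/ and /j/) occurs before a voiced consonant → [aː] by rule 2.
/j/ (between /a/ and /n/) is unaffected → [j].
/n/ (between /j/ and /u/) fails the environment for rule 4, so it stays [n].
Rule 2 applies to /u/ (between /n/ and /m/: before a voiced consonant) → [uː].
/m/ (between /u/ and /z/): no rule targets it → [m].
/z/ — not in any rule's target class → [z].
/i/ (between /z/ and /w/) occurs before a voiced consonant → [iː] by rule 2.
/w/ (between /i/ and /j/) is unaffected → [w].
/j/ (between /w/ and /e/) is unaffected → [j].
/e/ (word-final) is in the target of rule 2 but the environment (before a voiced consonant) is not met → [e].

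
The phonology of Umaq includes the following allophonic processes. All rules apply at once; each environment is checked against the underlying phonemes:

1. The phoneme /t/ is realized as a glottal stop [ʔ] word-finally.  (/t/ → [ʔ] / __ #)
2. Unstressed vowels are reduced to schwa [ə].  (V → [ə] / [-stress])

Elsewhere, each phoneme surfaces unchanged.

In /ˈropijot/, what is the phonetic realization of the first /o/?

/o/ — between /r/ and /p/; rule 2 does not apply here → [o].

[o]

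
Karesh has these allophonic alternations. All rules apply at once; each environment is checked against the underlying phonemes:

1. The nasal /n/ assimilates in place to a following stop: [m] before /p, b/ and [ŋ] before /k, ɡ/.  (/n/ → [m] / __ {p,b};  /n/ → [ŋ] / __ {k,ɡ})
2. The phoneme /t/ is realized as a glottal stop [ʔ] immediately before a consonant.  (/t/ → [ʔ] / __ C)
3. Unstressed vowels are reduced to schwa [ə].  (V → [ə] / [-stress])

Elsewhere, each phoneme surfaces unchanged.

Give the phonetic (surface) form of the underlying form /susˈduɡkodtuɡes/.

/s/ (word-initial) is unaffected → [s].
/u/ meets the environment for rule 3 (in an unstressed syllable) → [ə].
/s/ stays [s].
/d/ stays [d].
/u/ (between /d/ and /ɡ/) fails the environment for rule 3, so it stays [u].
/ɡ/ — not in any rule's target class → [ɡ].
/k/ stays [k].
/o/ — between /k/ and /d/, in an unstressed syllable — surfaces as [ə] (rule 3).
/d/ (between /o/ and /t/): no rule targets it → [d].
/t/ (between /d/ and /u/): rule 2 targets it, but not immediately before a consonant → unchanged [t].
/u/ (between /t/ and /ɡ/) occurs in an unstressed syllable → [ə] by rule 3.
/ɡ/ (between /u/ and /e/): no rule targets it → [ɡ].
/e/ — between /ɡ/ and /s/, in an unstressed syllable — surfaces as [ə] (rule 3).
/s/ stays [s].

[səsˈduɡkədtəɡəs]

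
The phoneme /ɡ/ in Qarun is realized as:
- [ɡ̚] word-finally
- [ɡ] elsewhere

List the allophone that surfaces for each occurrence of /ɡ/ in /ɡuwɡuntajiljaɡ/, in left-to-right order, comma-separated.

[ɡ], [ɡ], [ɡ̚]

Occurrence 1 (position 1): no conditioning environment matches → elsewhere allophone [ɡ].
Occurrence 2 (position 4): no conditioning environment matches → elsewhere allophone [ɡ].
Occurrence 3 (position 14): word-finally → [ɡ̚].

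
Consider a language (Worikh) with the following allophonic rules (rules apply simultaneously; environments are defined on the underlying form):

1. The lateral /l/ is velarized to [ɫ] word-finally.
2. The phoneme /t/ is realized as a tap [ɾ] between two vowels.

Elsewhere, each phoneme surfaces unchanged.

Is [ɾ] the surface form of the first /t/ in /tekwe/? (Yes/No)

No

/t/ — word-initial; rule 2 does not apply here → [t].
The actual realization is [t], not [ɾ].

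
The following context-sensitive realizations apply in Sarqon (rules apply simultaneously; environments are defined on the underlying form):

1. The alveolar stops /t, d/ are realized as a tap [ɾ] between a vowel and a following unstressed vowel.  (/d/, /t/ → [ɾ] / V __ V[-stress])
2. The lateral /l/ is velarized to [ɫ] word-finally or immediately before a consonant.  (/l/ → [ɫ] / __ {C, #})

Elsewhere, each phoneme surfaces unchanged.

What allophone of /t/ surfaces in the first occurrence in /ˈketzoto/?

[t]

/t/ (between /e/ and /z/) fails the environment for rule 1, so it stays [t].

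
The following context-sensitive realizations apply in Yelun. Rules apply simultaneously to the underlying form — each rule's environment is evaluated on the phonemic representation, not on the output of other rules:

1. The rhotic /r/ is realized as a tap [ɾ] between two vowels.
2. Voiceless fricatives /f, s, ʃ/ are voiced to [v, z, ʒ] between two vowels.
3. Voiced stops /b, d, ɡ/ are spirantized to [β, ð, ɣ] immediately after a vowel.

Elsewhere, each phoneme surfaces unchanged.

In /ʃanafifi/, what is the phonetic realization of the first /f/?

/f/ (between /a/ and /i/): between two vowels, so rule 2 applies → [v].

[v]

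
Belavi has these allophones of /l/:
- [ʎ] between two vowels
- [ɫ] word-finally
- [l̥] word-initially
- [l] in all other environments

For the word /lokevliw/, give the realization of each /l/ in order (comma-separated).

[l̥], [l]

Occurrence 1 (position 1): word-initially → [l̥].
Occurrence 2 (position 6): no conditioning environment matches → elsewhere allophone [l].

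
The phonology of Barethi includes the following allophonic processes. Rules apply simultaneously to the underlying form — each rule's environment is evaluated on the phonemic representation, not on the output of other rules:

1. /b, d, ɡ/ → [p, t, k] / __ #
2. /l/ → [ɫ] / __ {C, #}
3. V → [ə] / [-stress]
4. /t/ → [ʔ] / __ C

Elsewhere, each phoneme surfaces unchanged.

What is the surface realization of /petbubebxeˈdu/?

/p/ stays [p].
Rule 3 applies to /e/ (between /p/ and /t/: in an unstressed syllable) → [ə].
/t/ (between /e/ and /b/) occurs immediately before a consonant → [ʔ] by rule 4.
/b/ (between /t/ and /u/) is in the target of rule 1 but the environment (word-finally) is not met → [b].
/u/ — between /b/ and /b/, in an unstressed syllable — surfaces as [ə] (rule 3).
/b/ — between /u/ and /e/; rule 1 does not apply here → [b].
Rule 3 applies to /e/ (between /b/ and /b/: in an unstressed syllable) → [ə].
/b/ (between /e/ and /x/): rule 1 targets it, but not word-finally → unchanged [b].
/x/ (between /b/ and /e/) is unaffected → [x].
/e/ (between /x/ and /d/): in an unstressed syllable, so rule 3 applies → [ə].
/d/ (between /e/ and /u/) is in the target of rule 1 but the environment (word-finally) is not met → [d].
/u/ (word-final) fails the environment for rule 3, so it stays [u].

[pəʔbəbəbxəˈdu]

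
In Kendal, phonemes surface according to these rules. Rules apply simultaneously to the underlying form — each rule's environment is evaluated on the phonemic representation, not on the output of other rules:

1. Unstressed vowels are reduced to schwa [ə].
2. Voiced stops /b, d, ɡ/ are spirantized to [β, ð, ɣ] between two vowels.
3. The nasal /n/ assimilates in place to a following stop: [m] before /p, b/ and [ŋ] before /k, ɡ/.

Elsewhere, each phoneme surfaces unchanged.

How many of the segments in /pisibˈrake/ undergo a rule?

Segments that undergo a rule: /i/ → [ə] (rule 1); /i/ → [ə] (rule 1); /e/ → [ə] (rule 1).
All other segments surface unchanged.

3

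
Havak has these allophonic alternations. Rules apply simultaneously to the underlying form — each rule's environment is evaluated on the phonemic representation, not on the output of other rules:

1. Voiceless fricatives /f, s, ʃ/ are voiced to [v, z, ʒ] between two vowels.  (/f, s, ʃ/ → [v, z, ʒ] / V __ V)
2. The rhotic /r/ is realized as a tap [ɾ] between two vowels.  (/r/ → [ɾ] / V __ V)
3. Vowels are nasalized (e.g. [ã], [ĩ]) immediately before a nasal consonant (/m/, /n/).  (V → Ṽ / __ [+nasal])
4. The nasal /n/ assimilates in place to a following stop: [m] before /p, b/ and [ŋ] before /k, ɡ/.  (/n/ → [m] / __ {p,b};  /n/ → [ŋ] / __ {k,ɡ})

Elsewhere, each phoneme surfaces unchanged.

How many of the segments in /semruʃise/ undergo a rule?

3

Segments that undergo a rule: /e/ → [ẽ] (rule 3); /ʃ/ → [ʒ] (rule 1); /s/ → [z] (rule 1).
All other segments surface unchanged.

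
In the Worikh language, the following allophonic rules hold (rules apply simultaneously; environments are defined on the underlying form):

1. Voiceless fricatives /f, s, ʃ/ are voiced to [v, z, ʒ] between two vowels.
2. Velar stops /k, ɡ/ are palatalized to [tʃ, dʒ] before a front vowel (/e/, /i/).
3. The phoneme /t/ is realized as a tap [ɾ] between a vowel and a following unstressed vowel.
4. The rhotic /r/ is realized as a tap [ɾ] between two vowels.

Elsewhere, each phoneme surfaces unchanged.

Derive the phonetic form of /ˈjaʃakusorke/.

/ʃ/ meets the environment for rule 1 (between two vowels) → [ʒ].
/k/ (between /a/ and /u/): rule 2 targets it, but not before a front vowel → unchanged [k].
/s/ (between /u/ and /o/): between two vowels, so rule 1 applies → [z].
/r/ (between /o/ and /k/): rule 4 targets it, but not between two vowels → unchanged [r].
/k/ (between /r/ and /e/): before a front vowel, so rule 2 applies → [tʃ].

[ˈjaʒakuzortʃe]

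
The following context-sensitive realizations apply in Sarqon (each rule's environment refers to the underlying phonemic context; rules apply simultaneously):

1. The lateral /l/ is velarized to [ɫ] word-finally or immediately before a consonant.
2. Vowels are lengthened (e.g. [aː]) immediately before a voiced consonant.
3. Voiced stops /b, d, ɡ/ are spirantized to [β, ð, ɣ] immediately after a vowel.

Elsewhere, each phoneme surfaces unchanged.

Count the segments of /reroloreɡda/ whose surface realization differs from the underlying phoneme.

5

Segments that undergo a rule: /e/ → [eː] (rule 2); /o/ → [oː] (rule 2); /o/ → [oː] (rule 2); /e/ → [eː] (rule 2); /ɡ/ → [ɣ] (rule 3).
All other segments surface unchanged.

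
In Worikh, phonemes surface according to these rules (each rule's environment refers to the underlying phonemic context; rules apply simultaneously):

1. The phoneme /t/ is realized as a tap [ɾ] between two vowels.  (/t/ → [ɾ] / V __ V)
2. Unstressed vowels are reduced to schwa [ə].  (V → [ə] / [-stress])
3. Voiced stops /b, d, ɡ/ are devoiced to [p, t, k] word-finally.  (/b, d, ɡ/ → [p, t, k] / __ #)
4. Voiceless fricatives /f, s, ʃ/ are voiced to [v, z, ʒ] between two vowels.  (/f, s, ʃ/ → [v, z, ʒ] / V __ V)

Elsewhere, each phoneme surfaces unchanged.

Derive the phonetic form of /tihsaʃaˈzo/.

/t/ — word-initial; rule 1 does not apply here → [t].
/i/ meets the environment for rule 2 (in an unstressed syllable) → [ə].
/h/ (between /i/ and /s/): no rule targets it → [h].
/s/ (between /h/ and /a/) is in the target of rule 4 but the environment (between two vowels) is not met → [s].
/a/ — between /s/ and /ʃ/, in an unstressed syllable — surfaces as [ə] (rule 2).
/ʃ/ (between /a/ and /a/) occurs between two vowels → [ʒ] by rule 4.
/a/ meets the environment for rule 2 (in an unstressed syllable) → [ə].
/z/ (between /a/ and /o/) is unaffected → [z].
/o/ — word-final; rule 2 does not apply here → [o].

[təhsəʒəˈzo]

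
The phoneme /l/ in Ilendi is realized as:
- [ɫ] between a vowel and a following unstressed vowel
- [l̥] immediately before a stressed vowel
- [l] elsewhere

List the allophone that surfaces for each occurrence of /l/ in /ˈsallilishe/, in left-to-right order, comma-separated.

[l], [l], [ɫ]

Occurrence 1 (position 3): no conditioning environment matches → elsewhere allophone [l].
Occurrence 2 (position 4): no conditioning environment matches → elsewhere allophone [l].
Occurrence 3 (position 6): between a vowel and a following unstressed vowel → [ɫ].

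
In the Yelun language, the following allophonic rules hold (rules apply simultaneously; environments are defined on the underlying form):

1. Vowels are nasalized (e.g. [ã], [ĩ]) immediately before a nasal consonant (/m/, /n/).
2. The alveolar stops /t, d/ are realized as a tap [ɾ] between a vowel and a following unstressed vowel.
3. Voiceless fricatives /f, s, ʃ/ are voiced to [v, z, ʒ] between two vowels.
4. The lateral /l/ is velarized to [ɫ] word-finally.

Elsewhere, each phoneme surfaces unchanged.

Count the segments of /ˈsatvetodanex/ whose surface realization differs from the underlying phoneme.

Segments that undergo a rule: /t/ → [ɾ] (rule 2); /d/ → [ɾ] (rule 2); /a/ → [ã] (rule 1).
All other segments surface unchanged.

3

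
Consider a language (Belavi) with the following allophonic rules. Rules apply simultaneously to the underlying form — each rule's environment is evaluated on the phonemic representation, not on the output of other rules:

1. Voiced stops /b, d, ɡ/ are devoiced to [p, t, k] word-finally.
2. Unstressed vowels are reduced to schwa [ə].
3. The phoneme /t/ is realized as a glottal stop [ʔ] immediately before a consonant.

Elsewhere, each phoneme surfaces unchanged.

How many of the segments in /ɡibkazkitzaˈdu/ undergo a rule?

Segments that undergo a rule: /i/ → [ə] (rule 2); /a/ → [ə] (rule 2); /i/ → [ə] (rule 2); /t/ → [ʔ] (rule 3); /a/ → [ə] (rule 2).
All other segments surface unchanged.

5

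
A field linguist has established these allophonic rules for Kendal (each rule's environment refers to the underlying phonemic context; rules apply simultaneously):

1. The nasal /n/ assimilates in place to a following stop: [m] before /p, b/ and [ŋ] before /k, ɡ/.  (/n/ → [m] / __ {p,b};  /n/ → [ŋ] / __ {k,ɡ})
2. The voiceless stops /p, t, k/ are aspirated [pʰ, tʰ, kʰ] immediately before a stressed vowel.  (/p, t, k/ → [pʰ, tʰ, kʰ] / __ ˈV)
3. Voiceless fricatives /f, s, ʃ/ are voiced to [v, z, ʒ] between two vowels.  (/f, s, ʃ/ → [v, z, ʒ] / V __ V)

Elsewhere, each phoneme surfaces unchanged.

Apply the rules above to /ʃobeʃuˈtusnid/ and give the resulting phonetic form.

[ʃobeʒuˈtʰusnid]

/ʃ/ (word-initial) is in the target of rule 3 but the environment (between two vowels) is not met → [ʃ].
/o/ (between /ʃ/ and /b/): no rule targets it → [o].
/b/ stays [b].
/e/ (between /b/ and /ʃ/) is unaffected → [e].
/ʃ/ — between /e/ and /u/, between two vowels — surfaces as [ʒ] (rule 3).
/u/ (between /ʃ/ and /t/): no rule targets it → [u].
Rule 2 applies to /t/ (between /u/ and /u/: immediately before a stressed vowel) → [tʰ].
/u/ stays [u].
/s/ — between /u/ and /n/; rule 3 does not apply here → [s].
/n/ (between /s/ and /i/) fails the environment for rule 1, so it stays [n].
/i/ (between /n/ and /d/) is unaffected → [i].
/d/ stays [d].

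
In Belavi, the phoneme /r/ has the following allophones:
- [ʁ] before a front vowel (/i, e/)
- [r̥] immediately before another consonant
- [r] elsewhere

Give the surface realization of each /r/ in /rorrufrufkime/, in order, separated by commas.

[r], [r̥], [r], [r]

Occurrence 1 (position 1): no conditioning environment matches → elsewhere allophone [r].
Occurrence 2 (position 3): immediately before another consonant → [r̥].
Occurrence 3 (position 4): no conditioning environment matches → elsewhere allophone [r].
Occurrence 4 (position 7): no conditioning environment matches → elsewhere allophone [r].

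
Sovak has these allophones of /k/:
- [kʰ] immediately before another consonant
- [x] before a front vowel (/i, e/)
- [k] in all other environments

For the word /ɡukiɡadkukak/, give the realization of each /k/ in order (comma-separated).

Occurrence 1 (position 3): before a front vowel (/i, e/) → [x].
Occurrence 2 (position 8): no conditioning environment matches → elsewhere allophone [k].
Occurrence 3 (position 10): no conditioning environment matches → elsewhere allophone [k].
Occurrence 4 (position 12): no conditioning environment matches → elsewhere allophone [k].

[x], [k], [k], [k]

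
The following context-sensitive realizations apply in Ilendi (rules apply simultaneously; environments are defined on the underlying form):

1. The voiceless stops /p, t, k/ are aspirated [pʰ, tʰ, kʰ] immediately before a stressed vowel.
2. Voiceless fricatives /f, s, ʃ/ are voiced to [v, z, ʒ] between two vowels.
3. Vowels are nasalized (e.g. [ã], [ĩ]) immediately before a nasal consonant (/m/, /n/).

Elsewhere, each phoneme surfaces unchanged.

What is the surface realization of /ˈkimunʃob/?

[ˈkʰĩmũnʃob]

/k/ (word-initial): immediately before a stressed vowel, so rule 1 applies → [kʰ].
Rule 3 applies to /i/ (between /k/ and /m/: before a nasal consonant) → [ĩ].
/m/ stays [m].
/u/ — between /m/ and /n/, before a nasal consonant — surfaces as [ũ] (rule 3).
/n/ (between /u/ and /ʃ/) is unaffected → [n].
/ʃ/ (between /n/ and /o/) is in the target of rule 2 but the environment (between two vowels) is not met → [ʃ].
/o/ (between /ʃ/ and /b/) fails the environment for rule 3, so it stays [o].
/b/ stays [b].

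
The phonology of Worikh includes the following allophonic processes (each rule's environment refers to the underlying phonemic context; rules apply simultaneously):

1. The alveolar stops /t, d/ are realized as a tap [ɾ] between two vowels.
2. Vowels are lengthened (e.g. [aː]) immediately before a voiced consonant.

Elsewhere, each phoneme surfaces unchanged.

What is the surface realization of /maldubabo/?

[maːlduːbaːbo]

/m/ — not in any rule's target class → [m].
/a/ (between /m/ and /l/): before a voiced consonant, so rule 2 applies → [aː].
/l/ (between /a/ and /d/) is unaffected → [l].
/d/ (between /l/ and /u/) is in the target of rule 1 but the environment (between two vowels) is not met → [d].
/u/ (between /d/ and /b/): before a voiced consonant, so rule 2 applies → [uː].
/b/ — not in any rule's target class → [b].
/a/ — between /b/ and /b/, before a voiced consonant — surfaces as [aː] (rule 2).
/b/ — not in any rule's target class → [b].
/o/ (word-final) is in the target of rule 2 but the environment (before a voiced consonant) is not met → [o].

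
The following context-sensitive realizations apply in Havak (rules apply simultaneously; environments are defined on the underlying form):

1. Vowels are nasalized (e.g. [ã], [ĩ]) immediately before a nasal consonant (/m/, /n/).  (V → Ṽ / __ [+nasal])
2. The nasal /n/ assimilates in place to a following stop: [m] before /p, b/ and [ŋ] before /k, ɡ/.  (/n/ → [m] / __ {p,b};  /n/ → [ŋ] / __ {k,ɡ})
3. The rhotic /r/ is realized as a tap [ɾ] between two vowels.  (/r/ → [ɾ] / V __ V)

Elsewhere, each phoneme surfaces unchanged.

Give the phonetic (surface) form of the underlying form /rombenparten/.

/r/ (word-initial) is in the target of rule 3 but the environment (between two vowels) is not met → [r].
/o/ (between /r/ and /m/): before a nasal consonant, so rule 1 applies → [õ].
/m/ (between /o/ and /b/) is unaffected → [m].
/b/ — not in any rule's target class → [b].
/e/ (between /b/ and /n/): before a nasal consonant, so rule 1 applies → [ẽ].
/n/ — between /e/ and /p/, before a labial or velar stop — surfaces as [m] (rule 2).
/p/ (between /n/ and /a/): no rule targets it → [p].
/a/ — between /p/ and /r/; rule 1 does not apply here → [a].
/r/ (between /a/ and /t/) fails the environment for rule 3, so it stays [r].
/t/ (between /r/ and /e/) is unaffected → [t].
Rule 1 applies to /e/ (between /t/ and /n/: before a nasal consonant) → [ẽ].
/n/ (word-final) fails the environment for rule 2, so it stays [n].

[rõmbẽmpartẽn]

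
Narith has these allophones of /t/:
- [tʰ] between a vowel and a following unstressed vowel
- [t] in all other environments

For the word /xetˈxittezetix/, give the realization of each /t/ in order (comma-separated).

[t], [t], [t], [tʰ]

Occurrence 1 (position 3): no conditioning environment matches → elsewhere allophone [t].
Occurrence 2 (position 6): no conditioning environment matches → elsewhere allophone [t].
Occurrence 3 (position 7): no conditioning environment matches → elsewhere allophone [t].
Occurrence 4 (position 11): between a vowel and a following unstressed vowel → [tʰ].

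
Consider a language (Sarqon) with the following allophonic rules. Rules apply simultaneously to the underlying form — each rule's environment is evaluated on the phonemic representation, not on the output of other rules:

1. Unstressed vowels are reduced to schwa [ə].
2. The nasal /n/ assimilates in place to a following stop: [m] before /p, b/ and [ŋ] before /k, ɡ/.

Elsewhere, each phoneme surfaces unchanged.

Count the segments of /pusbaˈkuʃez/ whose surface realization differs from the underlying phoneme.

Segments that undergo a rule: /u/ → [ə] (rule 1); /a/ → [ə] (rule 1); /e/ → [ə] (rule 1).
All other segments surface unchanged.

3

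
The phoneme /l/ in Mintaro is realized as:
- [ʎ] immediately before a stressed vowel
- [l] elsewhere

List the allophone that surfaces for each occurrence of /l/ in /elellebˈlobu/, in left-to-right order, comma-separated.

Occurrence 1 (position 2): no conditioning environment matches → elsewhere allophone [l].
Occurrence 2 (position 4): no conditioning environment matches → elsewhere allophone [l].
Occurrence 3 (position 5): no conditioning environment matches → elsewhere allophone [l].
Occurrence 4 (position 8): immediately before a stressed vowel → [ʎ].

[l], [l], [l], [ʎ]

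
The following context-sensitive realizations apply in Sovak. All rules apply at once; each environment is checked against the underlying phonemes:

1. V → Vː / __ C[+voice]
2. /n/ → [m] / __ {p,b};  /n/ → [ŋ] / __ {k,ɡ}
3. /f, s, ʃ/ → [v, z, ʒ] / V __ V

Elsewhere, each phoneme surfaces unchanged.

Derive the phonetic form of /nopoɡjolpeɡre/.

[nopoːɡjoːlpeːɡre]

/n/ — word-initial; rule 2 does not apply here → [n].
/o/ (between /n/ and /p/) is in the target of rule 1 but the environment (before a voiced consonant) is not met → [o].
/p/ — not in any rule's target class → [p].
/o/ meets the environment for rule 1 (before a voiced consonant) → [oː].
/ɡ/ — not in any rule's target class → [ɡ].
/j/ stays [j].
/o/ — between /j/ and /l/, before a voiced consonant — surfaces as [oː] (rule 1).
/l/ (between /o/ and /p/) is unaffected → [l].
/p/ — not in any rule's target class → [p].
/e/ (between /p/ and /ɡ/): before a voiced consonant, so rule 1 applies → [eː].
/ɡ/ stays [ɡ].
/r/ stays [r].
/e/ (word-final): rule 1 targets it, but not before a voiced consonant → unchanged [e].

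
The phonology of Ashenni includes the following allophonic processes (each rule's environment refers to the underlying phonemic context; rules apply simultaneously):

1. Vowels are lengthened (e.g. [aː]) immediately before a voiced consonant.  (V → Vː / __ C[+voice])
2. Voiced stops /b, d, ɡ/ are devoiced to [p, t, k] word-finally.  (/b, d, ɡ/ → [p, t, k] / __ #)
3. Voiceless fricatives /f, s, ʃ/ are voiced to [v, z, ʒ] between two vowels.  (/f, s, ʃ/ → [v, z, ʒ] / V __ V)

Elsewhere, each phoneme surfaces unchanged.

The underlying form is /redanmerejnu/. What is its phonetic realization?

/e/ meets the environment for rule 1 (before a voiced consonant) → [eː].
/d/ (between /e/ and /a/) fails the environment for rule 2, so it stays [d].
/a/ — between /d/ and /n/, before a voiced consonant — surfaces as [aː] (rule 1).
/e/ — between /m/ and /r/, before a voiced consonant — surfaces as [eː] (rule 1).
/e/ (between /r/ and /j/): before a voiced consonant, so rule 1 applies → [eː].
/u/ (word-final) is in the target of rule 1 but the environment (before a voiced consonant) is not met → [u].

[reːdaːnmeːreːjnu]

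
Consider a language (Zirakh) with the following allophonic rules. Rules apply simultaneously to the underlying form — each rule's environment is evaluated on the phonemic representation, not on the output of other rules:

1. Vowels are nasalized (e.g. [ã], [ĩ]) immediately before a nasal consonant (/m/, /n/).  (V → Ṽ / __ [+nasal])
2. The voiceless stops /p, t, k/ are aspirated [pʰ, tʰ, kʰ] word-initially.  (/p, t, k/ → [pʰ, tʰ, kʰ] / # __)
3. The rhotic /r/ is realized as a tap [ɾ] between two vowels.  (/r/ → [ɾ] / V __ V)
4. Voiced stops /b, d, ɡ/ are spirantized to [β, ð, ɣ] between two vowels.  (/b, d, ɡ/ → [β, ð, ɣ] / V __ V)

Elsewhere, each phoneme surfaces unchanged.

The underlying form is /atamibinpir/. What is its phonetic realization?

/a/ (word-initial) is in the target of rule 1 but the environment (before a nasal consonant) is not met → [a].
/t/ — between /a/ and /a/; rule 2 does not apply here → [t].
/a/ (between /t/ and /m/) occurs before a nasal consonant → [ã] by rule 1.
/m/ (between /a/ and /i/): no rule targets it → [m].
/i/ (between /m/ and /b/) fails the environment for rule 1, so it stays [i].
/b/ (between /i/ and /i/): between two vowels, so rule 4 applies → [β].
/i/ — between /b/ and /n/, before a nasal consonant — surfaces as [ĩ] (rule 1).
/n/ stays [n].
/p/ (between /n/ and /i/) fails the environment for rule 2, so it stays [p].
/i/ — between /p/ and /r/; rule 1 does not apply here → [i].
/r/ (word-final) fails the environment for rule 3, so it stays [r].

[atãmiβĩnpir]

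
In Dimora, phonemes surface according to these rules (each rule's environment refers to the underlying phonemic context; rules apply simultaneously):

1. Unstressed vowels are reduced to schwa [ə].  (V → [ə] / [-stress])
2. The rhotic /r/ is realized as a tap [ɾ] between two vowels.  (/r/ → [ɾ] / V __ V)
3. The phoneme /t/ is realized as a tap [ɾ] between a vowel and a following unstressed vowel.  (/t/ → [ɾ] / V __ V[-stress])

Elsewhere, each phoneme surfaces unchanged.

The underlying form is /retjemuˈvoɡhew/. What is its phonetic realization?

/r/ — word-initial; rule 2 does not apply here → [r].
Rule 1 applies to /e/ (between /r/ and /t/: in an unstressed syllable) → [ə].
/t/ (between /e/ and /j/) is in the target of rule 3 but the environment (between a vowel and a following unstressed vowel) is not met → [t].
/e/ — between /j/ and /m/, in an unstressed syllable — surfaces as [ə] (rule 1).
/u/ (between /m/ and /v/): in an unstressed syllable, so rule 1 applies → [ə].
/o/ (between /v/ and /ɡ/): rule 1 targets it, but not in an unstressed syllable → unchanged [o].
/e/ (between /h/ and /w/) occurs in an unstressed syllable → [ə] by rule 1.

[rətjəməˈvoɡhəw]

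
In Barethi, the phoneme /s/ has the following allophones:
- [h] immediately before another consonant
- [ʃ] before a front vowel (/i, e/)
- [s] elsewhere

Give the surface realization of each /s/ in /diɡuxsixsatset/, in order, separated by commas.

[ʃ], [s], [ʃ]

Occurrence 1 (position 6): before a front vowel (/i, e/) → [ʃ].
Occurrence 2 (position 9): no conditioning environment matches → elsewhere allophone [s].
Occurrence 3 (position 12): before a front vowel (/i, e/) → [ʃ].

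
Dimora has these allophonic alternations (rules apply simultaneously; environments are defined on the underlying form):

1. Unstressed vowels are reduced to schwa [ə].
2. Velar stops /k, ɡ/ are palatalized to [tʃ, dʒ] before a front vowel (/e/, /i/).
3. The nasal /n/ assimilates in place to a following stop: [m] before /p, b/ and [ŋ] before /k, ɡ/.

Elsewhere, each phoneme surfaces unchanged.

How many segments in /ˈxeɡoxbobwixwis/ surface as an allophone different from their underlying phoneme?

Segments that undergo a rule: /o/ → [ə] (rule 1); /o/ → [ə] (rule 1); /i/ → [ə] (rule 1); /i/ → [ə] (rule 1).
All other segments surface unchanged.

4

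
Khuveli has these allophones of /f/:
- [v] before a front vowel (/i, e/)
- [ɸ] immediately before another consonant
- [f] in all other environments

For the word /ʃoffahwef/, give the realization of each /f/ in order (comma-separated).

[ɸ], [f], [f]

Occurrence 1 (position 3): immediately before another consonant → [ɸ].
Occurrence 2 (position 4): no conditioning environment matches → elsewhere allophone [f].
Occurrence 3 (position 9): no conditioning environment matches → elsewhere allophone [f].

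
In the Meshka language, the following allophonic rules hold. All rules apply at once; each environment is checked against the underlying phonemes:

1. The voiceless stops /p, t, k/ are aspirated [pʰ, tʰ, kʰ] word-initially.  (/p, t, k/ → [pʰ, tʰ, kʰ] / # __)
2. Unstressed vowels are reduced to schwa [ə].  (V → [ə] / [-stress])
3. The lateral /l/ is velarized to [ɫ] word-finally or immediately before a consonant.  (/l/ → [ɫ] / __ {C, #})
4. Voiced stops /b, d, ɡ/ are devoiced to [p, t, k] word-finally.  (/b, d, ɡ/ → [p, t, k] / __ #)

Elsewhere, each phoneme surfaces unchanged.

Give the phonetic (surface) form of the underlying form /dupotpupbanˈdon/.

/d/ (word-initial) is in the target of rule 4 but the environment (word-finally) is not met → [d].
Rule 2 applies to /u/ (between /d/ and /p/: in an unstressed syllable) → [ə].
/p/ — between /u/ and /o/; rule 1 does not apply here → [p].
/o/ (between /p/ and /t/) occurs in an unstressed syllable → [ə] by rule 2.
/t/ (between /o/ and /p/) fails the environment for rule 1, so it stays [t].
/p/ (between /t/ and /u/): rule 1 targets it, but not word-initially → unchanged [p].
/u/ meets the environment for rule 2 (in an unstressed syllable) → [ə].
/p/ (between /u/ and /b/): rule 1 targets it, but not word-initially → unchanged [p].
/b/ (between /p/ and /a/) is in the target of rule 4 but the environment (word-finally) is not met → [b].
/a/ (between /b/ and /n/): in an unstressed syllable, so rule 2 applies → [ə].
/n/ stays [n].
/d/ (between /n/ and /o/) is in the target of rule 4 but the environment (word-finally) is not met → [d].
/o/ (between /d/ and /n/) fails the environment for rule 2, so it stays [o].
/n/ stays [n].

[dəpətpəpbənˈdon]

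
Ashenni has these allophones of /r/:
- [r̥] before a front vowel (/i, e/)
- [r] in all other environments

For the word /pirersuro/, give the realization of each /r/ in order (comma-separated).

[r̥], [r], [r]

Occurrence 1 (position 3): before a front vowel (/i, e/) → [r̥].
Occurrence 2 (position 5): no conditioning environment matches → elsewhere allophone [r].
Occurrence 3 (position 8): no conditioning environment matches → elsewhere allophone [r].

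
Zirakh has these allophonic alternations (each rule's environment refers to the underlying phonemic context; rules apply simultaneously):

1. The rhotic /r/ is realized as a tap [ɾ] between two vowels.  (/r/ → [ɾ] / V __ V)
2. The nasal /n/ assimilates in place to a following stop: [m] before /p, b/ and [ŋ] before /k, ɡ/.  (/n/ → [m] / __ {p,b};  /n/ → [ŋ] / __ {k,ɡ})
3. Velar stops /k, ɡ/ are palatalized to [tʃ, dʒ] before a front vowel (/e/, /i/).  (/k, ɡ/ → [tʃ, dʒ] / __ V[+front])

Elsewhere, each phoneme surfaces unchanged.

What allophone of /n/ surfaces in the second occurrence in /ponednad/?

[n]

/n/ (between /d/ and /a/): rule 2 targets it, but not before a labial or velar stop → unchanged [n].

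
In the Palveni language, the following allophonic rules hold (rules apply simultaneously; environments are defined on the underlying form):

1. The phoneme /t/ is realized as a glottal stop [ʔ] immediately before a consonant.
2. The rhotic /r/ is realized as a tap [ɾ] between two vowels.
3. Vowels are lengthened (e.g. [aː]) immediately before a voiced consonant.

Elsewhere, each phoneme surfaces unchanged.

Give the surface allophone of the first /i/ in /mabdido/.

[iː]

/i/ (between /d/ and /d/) occurs before a voiced consonant → [iː] by rule 3.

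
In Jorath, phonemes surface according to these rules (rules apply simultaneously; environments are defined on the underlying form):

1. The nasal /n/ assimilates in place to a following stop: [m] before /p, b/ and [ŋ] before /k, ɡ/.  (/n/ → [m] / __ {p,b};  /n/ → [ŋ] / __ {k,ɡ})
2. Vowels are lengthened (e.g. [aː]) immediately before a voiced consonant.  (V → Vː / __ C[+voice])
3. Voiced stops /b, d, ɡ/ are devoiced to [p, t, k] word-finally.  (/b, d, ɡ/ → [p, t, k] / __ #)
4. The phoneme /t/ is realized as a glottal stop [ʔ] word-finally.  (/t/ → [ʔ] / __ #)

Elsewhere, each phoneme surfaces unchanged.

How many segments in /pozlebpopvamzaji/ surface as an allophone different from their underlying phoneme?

Segments that undergo a rule: /o/ → [oː] (rule 2); /e/ → [eː] (rule 2); /a/ → [aː] (rule 2); /a/ → [aː] (rule 2).
All other segments surface unchanged.

4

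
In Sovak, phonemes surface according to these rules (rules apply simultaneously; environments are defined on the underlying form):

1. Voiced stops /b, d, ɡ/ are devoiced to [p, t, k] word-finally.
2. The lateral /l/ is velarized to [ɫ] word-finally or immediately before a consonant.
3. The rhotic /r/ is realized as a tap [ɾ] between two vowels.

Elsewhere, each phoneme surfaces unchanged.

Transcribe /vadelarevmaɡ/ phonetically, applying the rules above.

[vadelaɾevmak]

/v/ — not in any rule's target class → [v].
/a/ stays [a].
/d/ (between /a/ and /e/) is in the target of rule 1 but the environment (word-finally) is not met → [d].
/e/ (between /d/ and /l/): no rule targets it → [e].
/l/ (between /e/ and /a/) fails the environment for rule 2, so it stays [l].
/a/ — not in any rule's target class → [a].
/r/ — between /a/ and /e/, between two vowels — surfaces as [ɾ] (rule 3).
/e/ (between /r/ and /v/): no rule targets it → [e].
/v/ (between /e/ and /m/): no rule targets it → [v].
/m/ (between /v/ and /a/) is unaffected → [m].
/a/ stays [a].
/ɡ/ (word-final): word-finally, so rule 1 applies → [k].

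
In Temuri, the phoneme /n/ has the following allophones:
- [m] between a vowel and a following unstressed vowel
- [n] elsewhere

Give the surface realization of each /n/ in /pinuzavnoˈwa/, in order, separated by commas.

Occurrence 1 (position 3): between a vowel and a following unstressed vowel → [m].
Occurrence 2 (position 8): no conditioning environment matches → elsewhere allophone [n].

[m], [n]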